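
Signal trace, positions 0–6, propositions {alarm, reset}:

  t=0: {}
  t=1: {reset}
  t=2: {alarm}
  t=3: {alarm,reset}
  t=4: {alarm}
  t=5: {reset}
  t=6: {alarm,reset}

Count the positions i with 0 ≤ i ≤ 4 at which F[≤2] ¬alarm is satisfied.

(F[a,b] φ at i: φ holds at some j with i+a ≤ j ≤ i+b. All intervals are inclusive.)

Evaluate at each i in [0,4]:
  i=0: ✓ (witness j=0)
  i=1: ✓ (witness j=1)
  i=2: ✗ (none in [2,4])
  i=3: ✓ (witness j=5)
  i=4: ✓ (witness j=5)
Positions where it holds: {0, 1, 3, 4} → 4.

4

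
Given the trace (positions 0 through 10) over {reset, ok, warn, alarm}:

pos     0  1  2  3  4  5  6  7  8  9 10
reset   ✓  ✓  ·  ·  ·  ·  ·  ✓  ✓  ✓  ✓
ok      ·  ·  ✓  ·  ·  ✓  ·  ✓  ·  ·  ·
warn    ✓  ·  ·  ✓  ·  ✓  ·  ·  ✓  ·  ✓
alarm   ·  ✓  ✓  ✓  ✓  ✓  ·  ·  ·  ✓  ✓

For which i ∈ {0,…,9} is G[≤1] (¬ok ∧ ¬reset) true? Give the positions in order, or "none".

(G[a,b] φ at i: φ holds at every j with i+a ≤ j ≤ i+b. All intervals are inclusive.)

Evaluate at each i in [0,9]:
  i=0: ✗ (fails at j=0)
  i=1: ✗ (fails at j=1)
  i=2: ✗ (fails at j=2)
  i=3: ✓ (all of [3,4])
  i=4: ✗ (fails at j=5)
  i=5: ✗ (fails at j=5)
  i=6: ✗ (fails at j=7)
  i=7: ✗ (fails at j=7)
  i=8: ✗ (fails at j=8)
  i=9: ✗ (fails at j=9)

3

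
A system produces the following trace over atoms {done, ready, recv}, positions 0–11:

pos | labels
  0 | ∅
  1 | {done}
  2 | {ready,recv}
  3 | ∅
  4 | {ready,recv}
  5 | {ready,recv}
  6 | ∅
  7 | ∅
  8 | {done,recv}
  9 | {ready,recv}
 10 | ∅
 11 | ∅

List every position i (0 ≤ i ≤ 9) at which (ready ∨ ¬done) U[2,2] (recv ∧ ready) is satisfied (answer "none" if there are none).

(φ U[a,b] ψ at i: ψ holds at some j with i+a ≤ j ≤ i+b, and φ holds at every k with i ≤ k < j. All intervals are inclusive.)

Evaluate at each i in [0,9]:
  i=0: ✗ (lhs fails at k=1 before rhs at j=2)
  i=1: ✗ (no rhs in [3,3])
  i=2: ✓ (rhs at j=4; lhs holds on [2,3])
  i=3: ✓ (rhs at j=5; lhs holds on [3,4])
  i=4: ✗ (no rhs in [6,6])
  i=5: ✗ (no rhs in [7,7])
  i=6: ✗ (no rhs in [8,8])
  i=7: ✗ (lhs fails at k=8 before rhs at j=9)
  i=8: ✗ (no rhs in [10,10])
  i=9: ✗ (no rhs in [11,11])

2, 3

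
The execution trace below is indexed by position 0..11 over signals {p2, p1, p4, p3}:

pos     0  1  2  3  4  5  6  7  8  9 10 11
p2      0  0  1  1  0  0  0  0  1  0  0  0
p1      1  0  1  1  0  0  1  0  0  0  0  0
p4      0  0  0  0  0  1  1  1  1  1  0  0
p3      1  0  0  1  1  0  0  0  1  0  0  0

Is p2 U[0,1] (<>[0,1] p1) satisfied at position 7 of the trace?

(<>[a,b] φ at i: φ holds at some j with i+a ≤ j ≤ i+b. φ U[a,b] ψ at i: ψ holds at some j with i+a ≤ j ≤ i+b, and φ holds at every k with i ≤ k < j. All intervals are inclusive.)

False

Need some j in [7,8] with <>[0,1] p1, and p2 at every k in [7,j-1].
  j=7: <>[0,1] p1 — fails (none in [7,8]).
  j=8: <>[0,1] p1 — fails (none in [8,9]).
No j in the window works → until fails.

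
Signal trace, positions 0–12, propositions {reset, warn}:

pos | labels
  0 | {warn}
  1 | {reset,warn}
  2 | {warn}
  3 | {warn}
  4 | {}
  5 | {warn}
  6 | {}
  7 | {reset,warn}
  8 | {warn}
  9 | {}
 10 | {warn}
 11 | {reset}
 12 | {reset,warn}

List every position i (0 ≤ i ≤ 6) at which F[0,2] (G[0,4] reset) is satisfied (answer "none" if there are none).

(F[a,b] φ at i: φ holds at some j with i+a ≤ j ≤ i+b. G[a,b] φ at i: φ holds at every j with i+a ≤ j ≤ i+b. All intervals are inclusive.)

none

Evaluate at each i in [0,6]:
  i=0: ✗ (none in [0,2])
  i=1: ✗ (none in [1,3])
  i=2: ✗ (none in [2,4])
  i=3: ✗ (none in [3,5])
  i=4: ✗ (none in [4,6])
  i=5: ✗ (none in [5,7])
  i=6: ✗ (none in [6,8])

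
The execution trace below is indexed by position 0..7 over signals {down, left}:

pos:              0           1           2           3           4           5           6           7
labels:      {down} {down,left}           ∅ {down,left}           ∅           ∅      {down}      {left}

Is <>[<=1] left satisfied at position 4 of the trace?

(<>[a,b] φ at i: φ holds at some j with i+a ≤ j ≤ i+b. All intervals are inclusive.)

No

Check left at each j in [4,5]:
  j=4: false
  j=5: false
No position in the window satisfies it → formula fails.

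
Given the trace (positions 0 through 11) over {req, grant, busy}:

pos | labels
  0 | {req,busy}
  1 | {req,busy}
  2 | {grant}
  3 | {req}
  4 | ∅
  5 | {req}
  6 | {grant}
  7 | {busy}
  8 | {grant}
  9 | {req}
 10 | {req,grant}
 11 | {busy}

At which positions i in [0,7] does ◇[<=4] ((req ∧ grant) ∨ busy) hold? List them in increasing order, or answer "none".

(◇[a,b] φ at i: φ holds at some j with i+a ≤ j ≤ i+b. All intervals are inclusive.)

0, 1, 3, 4, 5, 6, 7

Evaluate at each i in [0,7]:
  i=0: ✓ (witness j=0)
  i=1: ✓ (witness j=1)
  i=2: ✗ (none in [2,6])
  i=3: ✓ (witness j=7)
  i=4: ✓ (witness j=7)
  i=5: ✓ (witness j=7)
  i=6: ✓ (witness j=7)
  i=7: ✓ (witness j=7)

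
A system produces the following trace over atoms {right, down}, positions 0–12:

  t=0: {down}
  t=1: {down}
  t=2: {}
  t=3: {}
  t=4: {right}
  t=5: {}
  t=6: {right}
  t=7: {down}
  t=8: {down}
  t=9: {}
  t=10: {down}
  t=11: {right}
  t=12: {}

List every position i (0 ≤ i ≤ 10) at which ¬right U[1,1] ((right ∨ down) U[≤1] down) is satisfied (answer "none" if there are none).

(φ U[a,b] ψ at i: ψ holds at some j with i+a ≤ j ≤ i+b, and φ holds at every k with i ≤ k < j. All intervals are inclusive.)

Evaluate at each i in [0,10]:
  i=0: ✓ (rhs at j=1; lhs holds on [0,0])
  i=1: ✗ (no rhs in [2,2])
  i=2: ✗ (no rhs in [3,3])
  i=3: ✗ (no rhs in [4,4])
  i=4: ✗ (no rhs in [5,5])
  i=5: ✓ (rhs at j=6; lhs holds on [5,5])
  i=6: ✗ (lhs fails at k=6 before rhs at j=7)
  i=7: ✓ (rhs at j=8; lhs holds on [7,7])
  i=8: ✗ (no rhs in [9,9])
  i=9: ✓ (rhs at j=10; lhs holds on [9,9])
  i=10: ✗ (no rhs in [11,11])

0, 5, 7, 9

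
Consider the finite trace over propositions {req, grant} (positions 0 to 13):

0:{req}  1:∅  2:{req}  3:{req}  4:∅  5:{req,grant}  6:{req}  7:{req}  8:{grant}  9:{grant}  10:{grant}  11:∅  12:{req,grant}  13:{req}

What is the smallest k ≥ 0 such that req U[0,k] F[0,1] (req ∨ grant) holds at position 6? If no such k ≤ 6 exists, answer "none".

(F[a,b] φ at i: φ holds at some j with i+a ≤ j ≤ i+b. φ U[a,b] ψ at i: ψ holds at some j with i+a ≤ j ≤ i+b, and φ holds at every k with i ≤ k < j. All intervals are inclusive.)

Need earliest j ≥ 6 with F[0,1] (req ∨ grant), and req at every k in [6,j-1].
  j=6: rhs holds (empty prefix). k = 0.

0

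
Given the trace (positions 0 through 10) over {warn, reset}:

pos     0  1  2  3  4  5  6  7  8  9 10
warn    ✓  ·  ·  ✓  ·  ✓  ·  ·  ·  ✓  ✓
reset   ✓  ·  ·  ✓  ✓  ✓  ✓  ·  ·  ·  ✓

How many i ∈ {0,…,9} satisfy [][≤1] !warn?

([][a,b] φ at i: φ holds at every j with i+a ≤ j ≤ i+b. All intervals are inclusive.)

3

Evaluate at each i in [0,9]:
  i=0: ✗ (fails at j=0)
  i=1: ✓ (all of [1,2])
  i=2: ✗ (fails at j=3)
  i=3: ✗ (fails at j=3)
  i=4: ✗ (fails at j=5)
  i=5: ✗ (fails at j=5)
  i=6: ✓ (all of [6,7])
  i=7: ✓ (all of [7,8])
  i=8: ✗ (fails at j=9)
  i=9: ✗ (fails at j=9)
Positions where it holds: {1, 6, 7} → 3.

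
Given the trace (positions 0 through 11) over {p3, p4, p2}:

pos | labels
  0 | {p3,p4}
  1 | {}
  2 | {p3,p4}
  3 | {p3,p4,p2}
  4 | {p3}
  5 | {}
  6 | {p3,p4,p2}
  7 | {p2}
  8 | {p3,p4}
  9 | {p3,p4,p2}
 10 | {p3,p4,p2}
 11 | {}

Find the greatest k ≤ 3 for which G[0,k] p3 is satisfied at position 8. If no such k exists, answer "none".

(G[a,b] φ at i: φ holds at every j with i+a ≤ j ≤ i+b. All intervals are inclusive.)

p3 must hold from j=8 onward; find where it first fails.
  j=8: holds
  j=9: holds
  j=10: holds
  j=11: fails
Holds on [8,10], so largest k = 2.

2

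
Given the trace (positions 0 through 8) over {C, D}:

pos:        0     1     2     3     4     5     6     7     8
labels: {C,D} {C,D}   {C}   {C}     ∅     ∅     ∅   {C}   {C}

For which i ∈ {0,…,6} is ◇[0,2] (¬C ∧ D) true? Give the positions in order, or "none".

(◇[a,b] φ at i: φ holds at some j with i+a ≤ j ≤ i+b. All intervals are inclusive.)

none

Evaluate at each i in [0,6]:
  i=0: ✗ (none in [0,2])
  i=1: ✗ (none in [1,3])
  i=2: ✗ (none in [2,4])
  i=3: ✗ (none in [3,5])
  i=4: ✗ (none in [4,6])
  i=5: ✗ (none in [5,7])
  i=6: ✗ (none in [6,8])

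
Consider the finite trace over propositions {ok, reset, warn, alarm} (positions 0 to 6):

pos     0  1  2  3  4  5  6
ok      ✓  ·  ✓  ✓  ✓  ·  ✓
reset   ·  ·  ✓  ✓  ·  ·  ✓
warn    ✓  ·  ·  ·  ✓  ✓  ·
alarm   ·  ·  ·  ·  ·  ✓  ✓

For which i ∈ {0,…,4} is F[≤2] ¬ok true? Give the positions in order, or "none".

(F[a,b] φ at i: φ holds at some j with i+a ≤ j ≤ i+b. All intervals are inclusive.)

0, 1, 3, 4

Evaluate at each i in [0,4]:
  i=0: ✓ (witness j=1)
  i=1: ✓ (witness j=1)
  i=2: ✗ (none in [2,4])
  i=3: ✓ (witness j=5)
  i=4: ✓ (witness j=5)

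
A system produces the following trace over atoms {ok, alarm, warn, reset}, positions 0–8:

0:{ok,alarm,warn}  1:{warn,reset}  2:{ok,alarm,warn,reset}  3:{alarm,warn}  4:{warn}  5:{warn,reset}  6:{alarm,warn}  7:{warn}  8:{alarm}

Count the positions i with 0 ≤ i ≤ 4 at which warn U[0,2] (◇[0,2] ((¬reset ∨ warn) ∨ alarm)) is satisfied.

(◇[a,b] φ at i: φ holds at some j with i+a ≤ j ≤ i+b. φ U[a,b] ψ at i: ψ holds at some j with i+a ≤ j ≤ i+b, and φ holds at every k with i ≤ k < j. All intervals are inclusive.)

Evaluate at each i in [0,4]:
  i=0: ✓ (rhs at j=0)
  i=1: ✓ (rhs at j=1)
  i=2: ✓ (rhs at j=2)
  i=3: ✓ (rhs at j=3)
  i=4: ✓ (rhs at j=4)
Positions where it holds: {0, 1, 2, 3, 4} → 5.

5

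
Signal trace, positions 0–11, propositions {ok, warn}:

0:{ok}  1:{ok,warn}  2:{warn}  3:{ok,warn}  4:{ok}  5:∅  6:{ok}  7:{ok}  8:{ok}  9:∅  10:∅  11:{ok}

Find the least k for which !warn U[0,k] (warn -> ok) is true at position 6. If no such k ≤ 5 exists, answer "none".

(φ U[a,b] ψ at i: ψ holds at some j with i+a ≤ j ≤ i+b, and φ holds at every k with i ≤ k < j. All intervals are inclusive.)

Need earliest j ≥ 6 with (warn -> ok), and !warn at every k in [6,j-1].
  j=6: rhs holds (empty prefix). k = 0.

0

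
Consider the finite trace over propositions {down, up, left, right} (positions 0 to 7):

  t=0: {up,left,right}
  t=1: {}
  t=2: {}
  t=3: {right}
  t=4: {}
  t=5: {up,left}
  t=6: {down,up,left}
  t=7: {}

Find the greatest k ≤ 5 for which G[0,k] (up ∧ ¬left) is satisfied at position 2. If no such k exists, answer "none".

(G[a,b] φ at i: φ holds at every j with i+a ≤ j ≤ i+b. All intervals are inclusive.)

none

(up ∧ ¬left) must hold from j=2 onward; find where it first fails.
  j=2: fails → no k works.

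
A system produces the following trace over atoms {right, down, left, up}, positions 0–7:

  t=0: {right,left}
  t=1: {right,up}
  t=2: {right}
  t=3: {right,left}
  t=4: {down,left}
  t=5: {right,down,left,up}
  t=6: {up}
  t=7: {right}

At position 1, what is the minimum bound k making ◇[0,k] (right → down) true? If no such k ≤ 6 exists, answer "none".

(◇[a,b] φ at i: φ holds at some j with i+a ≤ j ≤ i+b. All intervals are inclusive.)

Scan j = 1,2,… for (right → down):
  j=1: fails
  j=2: fails
  j=3: fails
  j=4: holds
First hit at j=4, so smallest k = 4-1 = 3.

3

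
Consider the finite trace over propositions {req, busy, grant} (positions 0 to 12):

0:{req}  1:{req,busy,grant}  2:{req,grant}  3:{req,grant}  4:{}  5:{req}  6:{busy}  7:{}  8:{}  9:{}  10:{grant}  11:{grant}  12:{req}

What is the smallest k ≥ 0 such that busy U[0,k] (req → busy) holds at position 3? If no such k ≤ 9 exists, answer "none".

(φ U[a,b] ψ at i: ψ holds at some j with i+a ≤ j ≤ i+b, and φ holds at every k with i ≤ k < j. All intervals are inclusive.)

none

Need earliest j ≥ 3 with (req → busy), and busy at every k in [3,j-1].
  j=3: rhs fails.
  j=4: rhs holds but lhs fails at k=3.
  j=5: rhs fails.
  j=6: rhs holds but lhs fails at k=3.
  j=7: rhs holds but lhs fails at k=3.
  j=8: rhs holds but lhs fails at k=3.
  j=9: rhs holds but lhs fails at k=3.
  j=10: rhs holds but lhs fails at k=3.
  j=11: rhs holds but lhs fails at k=3.
  j=12: rhs fails.
No witness within the range → none.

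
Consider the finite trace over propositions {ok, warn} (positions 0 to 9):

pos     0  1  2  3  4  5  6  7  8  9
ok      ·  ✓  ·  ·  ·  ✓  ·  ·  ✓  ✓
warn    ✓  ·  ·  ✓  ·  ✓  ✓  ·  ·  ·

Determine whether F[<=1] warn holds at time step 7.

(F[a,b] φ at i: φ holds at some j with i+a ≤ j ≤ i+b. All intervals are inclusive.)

Does not hold

Check warn at each j in [7,8]:
  j=7: false
  j=8: false
No position in the window satisfies it → formula fails.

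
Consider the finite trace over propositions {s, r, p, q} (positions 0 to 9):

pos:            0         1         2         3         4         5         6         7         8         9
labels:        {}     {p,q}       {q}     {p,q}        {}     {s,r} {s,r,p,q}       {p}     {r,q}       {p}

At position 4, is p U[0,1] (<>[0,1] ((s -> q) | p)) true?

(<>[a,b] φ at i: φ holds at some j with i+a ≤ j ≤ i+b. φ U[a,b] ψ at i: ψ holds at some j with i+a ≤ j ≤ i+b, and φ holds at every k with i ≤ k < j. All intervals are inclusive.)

Need some j in [4,5] with <>[0,1] ((s -> q) | p), and p at every k in [4,j-1].
  j=4: <>[0,1] ((s -> q) | p) holds; no prefix to check → satisfied.

Yes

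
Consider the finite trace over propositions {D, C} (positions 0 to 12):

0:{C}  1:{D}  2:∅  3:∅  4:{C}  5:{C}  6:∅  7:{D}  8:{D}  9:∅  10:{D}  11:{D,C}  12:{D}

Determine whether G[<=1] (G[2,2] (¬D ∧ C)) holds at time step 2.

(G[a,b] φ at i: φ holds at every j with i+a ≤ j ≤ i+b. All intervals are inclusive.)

Check G[2,2] (¬D ∧ C) at every j in [2,3]:
  j=2: holds on [4,4]
  j=3: holds on [5,5]
All positions satisfy it → formula holds.

Holds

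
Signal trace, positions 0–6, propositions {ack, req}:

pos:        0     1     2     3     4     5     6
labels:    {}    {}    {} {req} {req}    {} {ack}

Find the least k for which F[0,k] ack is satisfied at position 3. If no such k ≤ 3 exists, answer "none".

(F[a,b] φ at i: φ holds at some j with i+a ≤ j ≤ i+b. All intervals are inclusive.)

Scan j = 3,4,… for ack:
  j=3: fails
  j=4: fails
  j=5: fails
  j=6: holds
First hit at j=6, so smallest k = 6-3 = 3.

3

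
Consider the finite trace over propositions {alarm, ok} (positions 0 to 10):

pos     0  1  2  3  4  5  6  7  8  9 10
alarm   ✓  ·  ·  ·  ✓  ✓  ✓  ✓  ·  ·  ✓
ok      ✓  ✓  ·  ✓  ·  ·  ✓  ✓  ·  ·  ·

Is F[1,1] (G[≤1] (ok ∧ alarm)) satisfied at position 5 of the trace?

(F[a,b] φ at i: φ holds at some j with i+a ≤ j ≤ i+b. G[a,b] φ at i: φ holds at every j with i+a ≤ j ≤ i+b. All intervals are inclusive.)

Check G[≤1] (ok ∧ alarm) at each j in [6,6]:
  j=6: holds on [6,7]
Found at j=6 → formula holds.

Yes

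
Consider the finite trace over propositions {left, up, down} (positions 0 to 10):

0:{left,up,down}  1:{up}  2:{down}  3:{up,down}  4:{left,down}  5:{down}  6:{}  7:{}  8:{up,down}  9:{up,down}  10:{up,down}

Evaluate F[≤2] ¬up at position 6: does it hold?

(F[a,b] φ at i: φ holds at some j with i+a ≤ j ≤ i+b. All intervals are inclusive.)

Check ¬up at each j in [6,8]:
  j=6: true
  j=7: true
  j=8: false
Found at j=6 → formula holds.

Yes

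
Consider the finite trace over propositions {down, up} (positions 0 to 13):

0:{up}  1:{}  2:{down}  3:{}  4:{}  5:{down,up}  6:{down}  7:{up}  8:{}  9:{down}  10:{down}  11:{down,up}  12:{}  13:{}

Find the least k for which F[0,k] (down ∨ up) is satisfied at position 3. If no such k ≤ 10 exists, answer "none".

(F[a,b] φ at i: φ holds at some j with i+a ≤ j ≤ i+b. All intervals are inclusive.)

Scan j = 3,4,… for (down ∨ up):
  j=3: fails
  j=4: fails
  j=5: holds
First hit at j=5, so smallest k = 5-3 = 2.

2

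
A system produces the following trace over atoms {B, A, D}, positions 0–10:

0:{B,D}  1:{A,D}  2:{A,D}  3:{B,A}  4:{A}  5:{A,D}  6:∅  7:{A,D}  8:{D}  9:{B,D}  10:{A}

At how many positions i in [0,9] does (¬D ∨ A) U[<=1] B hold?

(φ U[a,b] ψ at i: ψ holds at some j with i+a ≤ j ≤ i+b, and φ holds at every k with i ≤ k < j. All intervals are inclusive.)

Evaluate at each i in [0,9]:
  i=0: ✓ (rhs at j=0)
  i=1: ✗ (no rhs in [1,2])
  i=2: ✓ (rhs at j=3; lhs holds on [2,2])
  i=3: ✓ (rhs at j=3)
  i=4: ✗ (no rhs in [4,5])
  i=5: ✗ (no rhs in [5,6])
  i=6: ✗ (no rhs in [6,7])
  i=7: ✗ (no rhs in [7,8])
  i=8: ✗ (lhs fails at k=8 before rhs at j=9)
  i=9: ✓ (rhs at j=9)
Positions where it holds: {0, 2, 3, 9} → 4.

4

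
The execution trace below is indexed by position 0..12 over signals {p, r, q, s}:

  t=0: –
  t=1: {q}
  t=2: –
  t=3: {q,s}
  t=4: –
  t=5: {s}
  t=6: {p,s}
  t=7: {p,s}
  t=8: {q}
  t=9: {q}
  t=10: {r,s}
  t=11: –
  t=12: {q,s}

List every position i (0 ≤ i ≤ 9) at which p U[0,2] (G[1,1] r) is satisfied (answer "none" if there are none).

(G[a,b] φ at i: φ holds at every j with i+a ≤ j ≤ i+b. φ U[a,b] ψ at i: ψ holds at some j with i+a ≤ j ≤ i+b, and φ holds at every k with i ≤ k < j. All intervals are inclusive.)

9

Evaluate at each i in [0,9]:
  i=0: ✗ (no rhs in [0,2])
  i=1: ✗ (no rhs in [1,3])
  i=2: ✗ (no rhs in [2,4])
  i=3: ✗ (no rhs in [3,5])
  i=4: ✗ (no rhs in [4,6])
  i=5: ✗ (no rhs in [5,7])
  i=6: ✗ (no rhs in [6,8])
  i=7: ✗ (lhs fails at k=8 before rhs at j=9)
  i=8: ✗ (lhs fails at k=8 before rhs at j=9)
  i=9: ✓ (rhs at j=9)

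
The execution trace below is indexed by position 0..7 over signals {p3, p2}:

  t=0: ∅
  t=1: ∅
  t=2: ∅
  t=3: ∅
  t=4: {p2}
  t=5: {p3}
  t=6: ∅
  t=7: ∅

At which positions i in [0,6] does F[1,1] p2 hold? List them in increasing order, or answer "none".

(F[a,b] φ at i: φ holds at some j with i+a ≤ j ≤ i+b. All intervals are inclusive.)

3

Evaluate at each i in [0,6]:
  i=0: ✗ (none in [1,1])
  i=1: ✗ (none in [2,2])
  i=2: ✗ (none in [3,3])
  i=3: ✓ (witness j=4)
  i=4: ✗ (none in [5,5])
  i=5: ✗ (none in [6,6])
  i=6: ✗ (none in [7,7])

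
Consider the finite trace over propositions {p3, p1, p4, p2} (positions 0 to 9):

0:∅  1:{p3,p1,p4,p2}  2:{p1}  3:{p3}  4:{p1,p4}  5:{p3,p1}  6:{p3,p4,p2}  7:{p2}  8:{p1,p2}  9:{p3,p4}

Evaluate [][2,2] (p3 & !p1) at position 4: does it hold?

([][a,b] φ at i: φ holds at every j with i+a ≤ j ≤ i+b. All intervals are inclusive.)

Check (p3 & !p1) at every j in [6,6]:
  j=6: true
All positions satisfy it → formula holds.

True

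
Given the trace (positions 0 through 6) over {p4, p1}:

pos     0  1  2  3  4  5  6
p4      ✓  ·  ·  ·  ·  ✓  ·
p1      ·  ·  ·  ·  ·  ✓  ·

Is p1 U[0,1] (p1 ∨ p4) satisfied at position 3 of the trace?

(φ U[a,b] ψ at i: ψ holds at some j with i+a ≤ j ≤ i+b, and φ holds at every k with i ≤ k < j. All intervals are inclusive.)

Need some j in [3,4] with (p1 ∨ p4), and p1 at every k in [3,j-1].
  j=3: (p1 ∨ p4) false.
  j=4: (p1 ∨ p4) false.
No j in the window works → until fails.

False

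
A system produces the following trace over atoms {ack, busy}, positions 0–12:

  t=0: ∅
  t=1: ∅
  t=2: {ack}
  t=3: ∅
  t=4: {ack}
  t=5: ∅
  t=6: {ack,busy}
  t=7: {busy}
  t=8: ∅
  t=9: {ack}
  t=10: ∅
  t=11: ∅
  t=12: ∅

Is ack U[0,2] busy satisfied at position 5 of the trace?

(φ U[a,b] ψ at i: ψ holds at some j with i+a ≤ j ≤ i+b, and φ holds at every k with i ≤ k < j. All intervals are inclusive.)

Need some j in [5,7] with busy, and ack at every k in [5,j-1].
  j=5: busy false.
  j=6: busy holds, but ack fails at k=5 → not this j.
  j=7: busy holds, but ack fails at k=5 → not this j.
No j in the window works → until fails.

False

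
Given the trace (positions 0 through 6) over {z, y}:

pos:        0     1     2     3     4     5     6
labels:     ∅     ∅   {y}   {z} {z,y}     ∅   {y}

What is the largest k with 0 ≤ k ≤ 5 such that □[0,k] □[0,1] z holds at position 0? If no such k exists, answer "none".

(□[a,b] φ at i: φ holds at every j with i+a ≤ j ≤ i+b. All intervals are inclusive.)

none

□[0,1] z must hold from j=0 onward; find where it first fails.
  j=0: fails → no k works.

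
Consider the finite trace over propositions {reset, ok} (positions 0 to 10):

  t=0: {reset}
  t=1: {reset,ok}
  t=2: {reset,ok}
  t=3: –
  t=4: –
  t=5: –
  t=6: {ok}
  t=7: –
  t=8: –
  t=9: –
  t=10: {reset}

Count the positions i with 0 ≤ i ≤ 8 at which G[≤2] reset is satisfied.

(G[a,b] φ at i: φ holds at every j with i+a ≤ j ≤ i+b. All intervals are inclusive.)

Evaluate at each i in [0,8]:
  i=0: ✓ (all of [0,2])
  i=1: ✗ (fails at j=3)
  i=2: ✗ (fails at j=3)
  i=3: ✗ (fails at j=3)
  i=4: ✗ (fails at j=4)
  i=5: ✗ (fails at j=5)
  i=6: ✗ (fails at j=6)
  i=7: ✗ (fails at j=7)
  i=8: ✗ (fails at j=8)
Positions where it holds: {0} → 1.

1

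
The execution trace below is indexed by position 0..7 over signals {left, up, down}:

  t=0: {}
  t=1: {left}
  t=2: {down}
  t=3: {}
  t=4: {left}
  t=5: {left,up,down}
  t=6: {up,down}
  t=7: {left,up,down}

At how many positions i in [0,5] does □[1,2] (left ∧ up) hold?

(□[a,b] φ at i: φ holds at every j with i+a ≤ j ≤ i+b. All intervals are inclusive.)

0

Evaluate at each i in [0,5]:
  i=0: ✗ (fails at j=1)
  i=1: ✗ (fails at j=2)
  i=2: ✗ (fails at j=3)
  i=3: ✗ (fails at j=4)
  i=4: ✗ (fails at j=6)
  i=5: ✗ (fails at j=6)
Positions where it holds: {} → 0.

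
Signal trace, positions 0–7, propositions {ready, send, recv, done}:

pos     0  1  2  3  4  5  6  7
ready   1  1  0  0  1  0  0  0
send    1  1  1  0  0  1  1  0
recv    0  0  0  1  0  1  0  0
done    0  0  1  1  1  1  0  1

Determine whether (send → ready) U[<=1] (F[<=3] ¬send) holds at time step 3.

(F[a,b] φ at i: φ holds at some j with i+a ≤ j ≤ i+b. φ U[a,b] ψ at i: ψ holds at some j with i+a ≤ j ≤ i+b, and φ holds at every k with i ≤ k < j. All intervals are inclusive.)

Need some j in [3,4] with F[<=3] ¬send, and (send → ready) at every k in [3,j-1].
  j=3: F[<=3] ¬send holds; no prefix to check → satisfied.

Holds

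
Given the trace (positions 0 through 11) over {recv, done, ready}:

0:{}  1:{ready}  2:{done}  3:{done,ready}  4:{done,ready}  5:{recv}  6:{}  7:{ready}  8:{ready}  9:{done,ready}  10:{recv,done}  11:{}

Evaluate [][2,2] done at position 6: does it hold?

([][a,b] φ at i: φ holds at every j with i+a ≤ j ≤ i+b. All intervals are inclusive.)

Check done at every j in [8,8]:
  j=8: false
Fails at j=8 → formula fails.

No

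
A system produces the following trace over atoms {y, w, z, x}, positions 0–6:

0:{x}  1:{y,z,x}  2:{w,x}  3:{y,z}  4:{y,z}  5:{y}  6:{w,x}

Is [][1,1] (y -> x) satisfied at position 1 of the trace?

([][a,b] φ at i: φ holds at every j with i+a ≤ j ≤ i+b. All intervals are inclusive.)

Holds

Check (y -> x) at every j in [2,2]:
  j=2: antecedent false → ✓
All positions satisfy it → formula holds.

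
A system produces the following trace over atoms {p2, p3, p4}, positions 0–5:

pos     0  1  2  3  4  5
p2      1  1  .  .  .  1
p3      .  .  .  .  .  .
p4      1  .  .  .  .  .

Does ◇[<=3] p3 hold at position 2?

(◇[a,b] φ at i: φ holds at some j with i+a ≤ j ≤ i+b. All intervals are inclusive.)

Check p3 at each j in [2,5]:
  j=2: false
  j=3: false
  j=4: false
  j=5: false
No position in the window satisfies it → formula fails.

Does not hold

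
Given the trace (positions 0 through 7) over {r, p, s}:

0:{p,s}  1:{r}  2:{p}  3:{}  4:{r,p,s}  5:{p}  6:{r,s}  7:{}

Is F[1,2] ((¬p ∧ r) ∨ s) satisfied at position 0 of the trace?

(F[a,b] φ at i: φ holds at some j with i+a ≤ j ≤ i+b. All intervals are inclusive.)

True

Check ((¬p ∧ r) ∨ s) at each j in [1,2]:
  j=1: true
  j=2: false
Found at j=1 → formula holds.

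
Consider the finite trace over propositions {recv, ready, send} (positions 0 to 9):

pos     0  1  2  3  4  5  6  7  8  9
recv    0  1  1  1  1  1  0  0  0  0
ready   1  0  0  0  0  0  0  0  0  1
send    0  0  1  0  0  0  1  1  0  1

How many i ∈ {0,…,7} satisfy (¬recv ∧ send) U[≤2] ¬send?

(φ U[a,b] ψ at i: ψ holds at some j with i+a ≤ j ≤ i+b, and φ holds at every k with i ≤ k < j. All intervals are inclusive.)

Evaluate at each i in [0,7]:
  i=0: ✓ (rhs at j=0)
  i=1: ✓ (rhs at j=1)
  i=2: ✗ (lhs fails at k=2 before rhs at j=3)
  i=3: ✓ (rhs at j=3)
  i=4: ✓ (rhs at j=4)
  i=5: ✓ (rhs at j=5)
  i=6: ✓ (rhs at j=8; lhs holds on [6,7])
  i=7: ✓ (rhs at j=8; lhs holds on [7,7])
Positions where it holds: {0, 1, 3, 4, 5, 6, 7} → 7.

7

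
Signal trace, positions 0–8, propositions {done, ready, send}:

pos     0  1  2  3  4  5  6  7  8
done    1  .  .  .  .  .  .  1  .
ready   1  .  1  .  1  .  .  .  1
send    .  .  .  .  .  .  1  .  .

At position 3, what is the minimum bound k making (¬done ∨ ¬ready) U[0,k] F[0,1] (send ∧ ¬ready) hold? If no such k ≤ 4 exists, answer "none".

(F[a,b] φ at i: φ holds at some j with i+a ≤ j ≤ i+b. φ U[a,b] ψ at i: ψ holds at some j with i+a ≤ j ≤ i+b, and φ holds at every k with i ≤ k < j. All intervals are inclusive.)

Need earliest j ≥ 3 with F[0,1] (send ∧ ¬ready), and (¬done ∨ ¬ready) at every k in [3,j-1].
  j=3: rhs fails.
  j=4: rhs fails.
  j=5: rhs holds; lhs holds on [3,4]. k = 2.

2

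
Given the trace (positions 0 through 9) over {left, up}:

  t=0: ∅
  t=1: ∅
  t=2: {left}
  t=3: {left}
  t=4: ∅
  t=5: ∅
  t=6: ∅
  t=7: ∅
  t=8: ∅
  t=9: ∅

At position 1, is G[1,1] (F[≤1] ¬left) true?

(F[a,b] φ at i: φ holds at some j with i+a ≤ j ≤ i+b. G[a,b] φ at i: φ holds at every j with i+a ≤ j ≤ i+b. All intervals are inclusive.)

Check F[≤1] ¬left at every j in [2,2]:
  j=2: fails (none in [2,3])
Fails at j=2 → formula fails.

False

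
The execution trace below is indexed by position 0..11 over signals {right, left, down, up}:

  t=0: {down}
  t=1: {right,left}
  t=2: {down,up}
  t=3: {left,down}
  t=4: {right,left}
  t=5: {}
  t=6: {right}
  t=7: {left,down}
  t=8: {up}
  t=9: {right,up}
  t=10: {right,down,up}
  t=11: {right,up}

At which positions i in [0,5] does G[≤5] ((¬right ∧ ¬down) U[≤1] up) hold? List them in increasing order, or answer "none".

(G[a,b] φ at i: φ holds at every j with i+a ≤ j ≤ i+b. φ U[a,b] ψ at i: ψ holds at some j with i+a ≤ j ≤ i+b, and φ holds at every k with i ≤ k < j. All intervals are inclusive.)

Evaluate at each i in [0,5]:
  i=0: ✗ (fails at j=0)
  i=1: ✗ (fails at j=1)
  i=2: ✗ (fails at j=3)
  i=3: ✗ (fails at j=3)
  i=4: ✗ (fails at j=4)
  i=5: ✗ (fails at j=5)

none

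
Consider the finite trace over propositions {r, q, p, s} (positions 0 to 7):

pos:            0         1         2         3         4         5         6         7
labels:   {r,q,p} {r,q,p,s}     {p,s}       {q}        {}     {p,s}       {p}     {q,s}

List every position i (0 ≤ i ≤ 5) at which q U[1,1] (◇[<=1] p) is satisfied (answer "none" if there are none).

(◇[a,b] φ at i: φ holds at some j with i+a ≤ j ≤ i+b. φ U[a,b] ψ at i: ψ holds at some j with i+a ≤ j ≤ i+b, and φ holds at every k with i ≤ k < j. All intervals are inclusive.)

Evaluate at each i in [0,5]:
  i=0: ✓ (rhs at j=1; lhs holds on [0,0])
  i=1: ✓ (rhs at j=2; lhs holds on [1,1])
  i=2: ✗ (no rhs in [3,3])
  i=3: ✓ (rhs at j=4; lhs holds on [3,3])
  i=4: ✗ (lhs fails at k=4 before rhs at j=5)
  i=5: ✗ (lhs fails at k=5 before rhs at j=6)

0, 1, 3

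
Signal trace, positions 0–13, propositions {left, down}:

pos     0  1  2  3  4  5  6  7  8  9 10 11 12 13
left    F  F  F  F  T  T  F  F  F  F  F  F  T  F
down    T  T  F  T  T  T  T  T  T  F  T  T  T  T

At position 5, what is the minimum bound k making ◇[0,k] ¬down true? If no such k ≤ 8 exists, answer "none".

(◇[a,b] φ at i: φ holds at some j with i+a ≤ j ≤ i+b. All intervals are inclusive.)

Scan j = 5,6,… for ¬down:
  j=5: fails
  j=6: fails
  j=7: fails
  j=8: fails
  j=9: holds
First hit at j=9, so smallest k = 9-5 = 4.

4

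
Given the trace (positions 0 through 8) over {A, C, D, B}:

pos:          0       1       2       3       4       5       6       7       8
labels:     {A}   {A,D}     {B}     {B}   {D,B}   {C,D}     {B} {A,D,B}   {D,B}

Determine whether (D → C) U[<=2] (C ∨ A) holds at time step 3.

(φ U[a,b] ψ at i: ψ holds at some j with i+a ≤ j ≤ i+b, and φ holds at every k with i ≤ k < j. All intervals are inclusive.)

Does not hold

Need some j in [3,5] with (C ∨ A), and (D → C) at every k in [3,j-1].
  j=3: (C ∨ A) false.
  j=4: (C ∨ A) false.
  j=5: (C ∨ A) holds, but (D → C) fails at k=4 → not this j.
No j in the window works → until fails.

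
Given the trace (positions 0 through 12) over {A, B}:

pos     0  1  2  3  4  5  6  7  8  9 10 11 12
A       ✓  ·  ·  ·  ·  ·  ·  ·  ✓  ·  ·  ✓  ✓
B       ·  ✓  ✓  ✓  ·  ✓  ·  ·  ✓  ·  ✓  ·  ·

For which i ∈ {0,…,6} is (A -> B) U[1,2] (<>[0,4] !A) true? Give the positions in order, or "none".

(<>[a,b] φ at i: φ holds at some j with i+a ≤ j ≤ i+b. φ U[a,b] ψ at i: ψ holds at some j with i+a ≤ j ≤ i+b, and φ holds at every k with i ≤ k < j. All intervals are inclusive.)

1, 2, 3, 4, 5, 6

Evaluate at each i in [0,6]:
  i=0: ✗ (lhs fails at k=0 before rhs at j=1)
  i=1: ✓ (rhs at j=2; lhs holds on [1,1])
  i=2: ✓ (rhs at j=3; lhs holds on [2,2])
  i=3: ✓ (rhs at j=4; lhs holds on [3,3])
  i=4: ✓ (rhs at j=5; lhs holds on [4,4])
  i=5: ✓ (rhs at j=6; lhs holds on [5,5])
  i=6: ✓ (rhs at j=7; lhs holds on [6,6])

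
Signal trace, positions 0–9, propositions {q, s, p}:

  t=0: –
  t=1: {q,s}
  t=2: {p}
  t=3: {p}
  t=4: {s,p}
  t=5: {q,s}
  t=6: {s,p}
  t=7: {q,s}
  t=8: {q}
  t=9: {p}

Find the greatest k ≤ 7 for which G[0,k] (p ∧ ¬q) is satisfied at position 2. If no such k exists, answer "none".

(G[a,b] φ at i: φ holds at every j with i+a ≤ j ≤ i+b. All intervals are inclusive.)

(p ∧ ¬q) must hold from j=2 onward; find where it first fails.
  j=2: holds
  j=3: holds
  j=4: holds
  j=5: fails
Holds on [2,4], so largest k = 2.

2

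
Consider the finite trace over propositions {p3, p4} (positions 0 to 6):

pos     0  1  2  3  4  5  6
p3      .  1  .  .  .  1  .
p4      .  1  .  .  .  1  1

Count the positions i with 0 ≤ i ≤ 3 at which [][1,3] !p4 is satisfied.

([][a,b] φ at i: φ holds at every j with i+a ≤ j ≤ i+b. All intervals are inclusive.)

Evaluate at each i in [0,3]:
  i=0: ✗ (fails at j=1)
  i=1: ✓ (all of [2,4])
  i=2: ✗ (fails at j=5)
  i=3: ✗ (fails at j=5)
Positions where it holds: {1} → 1.

1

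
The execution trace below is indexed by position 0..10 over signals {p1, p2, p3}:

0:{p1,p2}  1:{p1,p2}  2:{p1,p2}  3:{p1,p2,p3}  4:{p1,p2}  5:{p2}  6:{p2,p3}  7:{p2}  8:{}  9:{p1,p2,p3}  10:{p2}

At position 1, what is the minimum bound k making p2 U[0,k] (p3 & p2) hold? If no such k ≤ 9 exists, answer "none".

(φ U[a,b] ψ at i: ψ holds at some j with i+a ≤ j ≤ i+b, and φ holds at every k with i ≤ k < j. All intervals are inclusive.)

2

Need earliest j ≥ 1 with (p3 & p2), and p2 at every k in [1,j-1].
  j=1: rhs fails.
  j=2: rhs fails.
  j=3: rhs holds; lhs holds on [1,2]. k = 2.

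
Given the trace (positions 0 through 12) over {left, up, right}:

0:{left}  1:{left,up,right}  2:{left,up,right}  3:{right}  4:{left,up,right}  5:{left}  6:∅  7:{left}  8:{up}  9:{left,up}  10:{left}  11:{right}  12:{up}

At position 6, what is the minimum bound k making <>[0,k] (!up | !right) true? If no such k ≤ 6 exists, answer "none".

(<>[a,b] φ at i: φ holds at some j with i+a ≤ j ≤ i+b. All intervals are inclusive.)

0

Scan j = 6,7,… for (!up | !right):
  j=6: holds
First hit at j=6, so smallest k = 6-6 = 0.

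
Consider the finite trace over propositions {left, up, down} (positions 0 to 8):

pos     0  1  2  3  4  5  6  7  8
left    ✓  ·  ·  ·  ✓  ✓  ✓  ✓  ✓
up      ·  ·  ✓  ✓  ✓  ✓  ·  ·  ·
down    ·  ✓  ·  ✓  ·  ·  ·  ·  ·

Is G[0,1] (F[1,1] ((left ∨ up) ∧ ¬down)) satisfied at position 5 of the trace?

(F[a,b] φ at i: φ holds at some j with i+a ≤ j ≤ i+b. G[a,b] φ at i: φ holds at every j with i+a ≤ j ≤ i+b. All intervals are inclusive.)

Holds

Check F[1,1] ((left ∨ up) ∧ ¬down) at every j in [5,6]:
  j=5: holds (witness at 6)
  j=6: holds (witness at 7)
All positions satisfy it → formula holds.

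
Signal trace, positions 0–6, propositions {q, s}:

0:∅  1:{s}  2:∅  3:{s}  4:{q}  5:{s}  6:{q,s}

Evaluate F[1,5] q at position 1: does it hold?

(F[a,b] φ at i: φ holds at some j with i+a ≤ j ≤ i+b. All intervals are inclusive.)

Check q at each j in [2,6]:
  j=2: false
  j=3: false
  j=4: true
  j=5: false
  j=6: true
Found at j=4 → formula holds.

Yes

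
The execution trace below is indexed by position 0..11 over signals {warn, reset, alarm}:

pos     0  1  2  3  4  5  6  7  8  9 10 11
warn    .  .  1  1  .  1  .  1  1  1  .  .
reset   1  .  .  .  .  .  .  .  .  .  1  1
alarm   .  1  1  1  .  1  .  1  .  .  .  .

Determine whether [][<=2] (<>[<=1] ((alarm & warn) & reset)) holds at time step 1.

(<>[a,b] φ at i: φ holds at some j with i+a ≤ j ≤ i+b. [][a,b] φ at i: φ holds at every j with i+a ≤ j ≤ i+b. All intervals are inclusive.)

False

Check <>[<=1] ((alarm & warn) & reset) at every j in [1,3]:
  j=1: fails (none in [1,2])
  j=2: fails (none in [2,3])
  j=3: fails (none in [3,4])
Fails at j=1 → formula fails.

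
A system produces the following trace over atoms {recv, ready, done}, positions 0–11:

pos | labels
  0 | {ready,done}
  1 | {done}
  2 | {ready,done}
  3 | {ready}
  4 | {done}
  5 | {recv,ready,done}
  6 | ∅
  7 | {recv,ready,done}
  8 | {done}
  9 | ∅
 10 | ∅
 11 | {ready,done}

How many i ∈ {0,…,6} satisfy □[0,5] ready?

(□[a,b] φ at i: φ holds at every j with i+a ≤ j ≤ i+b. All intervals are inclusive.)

0

Evaluate at each i in [0,6]:
  i=0: ✗ (fails at j=1)
  i=1: ✗ (fails at j=1)
  i=2: ✗ (fails at j=4)
  i=3: ✗ (fails at j=4)
  i=4: ✗ (fails at j=4)
  i=5: ✗ (fails at j=6)
  i=6: ✗ (fails at j=6)
Positions where it holds: {} → 0.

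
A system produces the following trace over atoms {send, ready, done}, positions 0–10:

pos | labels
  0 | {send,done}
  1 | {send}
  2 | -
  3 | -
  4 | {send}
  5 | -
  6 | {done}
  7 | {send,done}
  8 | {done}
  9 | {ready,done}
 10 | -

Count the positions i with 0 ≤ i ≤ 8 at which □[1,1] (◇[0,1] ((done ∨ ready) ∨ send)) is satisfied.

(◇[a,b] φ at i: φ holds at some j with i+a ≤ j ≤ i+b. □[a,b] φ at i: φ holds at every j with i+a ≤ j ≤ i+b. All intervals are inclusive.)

Evaluate at each i in [0,8]:
  i=0: ✓ (all of [1,1])
  i=1: ✗ (fails at j=2)
  i=2: ✓ (all of [3,3])
  i=3: ✓ (all of [4,4])
  i=4: ✓ (all of [5,5])
  i=5: ✓ (all of [6,6])
  i=6: ✓ (all of [7,7])
  i=7: ✓ (all of [8,8])
  i=8: ✓ (all of [9,9])
Positions where it holds: {0, 2, 3, 4, 5, 6, 7, 8} → 8.

8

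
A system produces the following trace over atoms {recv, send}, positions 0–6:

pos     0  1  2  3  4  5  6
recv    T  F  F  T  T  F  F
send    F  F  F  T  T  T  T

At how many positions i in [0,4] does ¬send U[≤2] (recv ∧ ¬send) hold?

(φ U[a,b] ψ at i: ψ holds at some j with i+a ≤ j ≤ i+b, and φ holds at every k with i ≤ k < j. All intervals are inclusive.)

1

Evaluate at each i in [0,4]:
  i=0: ✓ (rhs at j=0)
  i=1: ✗ (no rhs in [1,3])
  i=2: ✗ (no rhs in [2,4])
  i=3: ✗ (no rhs in [3,5])
  i=4: ✗ (no rhs in [4,6])
Positions where it holds: {0} → 1.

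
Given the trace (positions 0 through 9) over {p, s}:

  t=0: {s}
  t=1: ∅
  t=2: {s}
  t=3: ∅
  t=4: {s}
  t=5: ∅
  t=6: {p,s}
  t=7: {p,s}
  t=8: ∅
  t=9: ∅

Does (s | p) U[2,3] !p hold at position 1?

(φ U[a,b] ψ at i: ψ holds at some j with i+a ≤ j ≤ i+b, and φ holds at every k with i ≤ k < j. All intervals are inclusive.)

Need some j in [3,4] with !p, and (s | p) at every k in [1,j-1].
  j=3: !p holds, but (s | p) fails at k=1 → not this j.
  j=4: !p holds, but (s | p) fails at k=1 → not this j.
No j in the window works → until fails.

No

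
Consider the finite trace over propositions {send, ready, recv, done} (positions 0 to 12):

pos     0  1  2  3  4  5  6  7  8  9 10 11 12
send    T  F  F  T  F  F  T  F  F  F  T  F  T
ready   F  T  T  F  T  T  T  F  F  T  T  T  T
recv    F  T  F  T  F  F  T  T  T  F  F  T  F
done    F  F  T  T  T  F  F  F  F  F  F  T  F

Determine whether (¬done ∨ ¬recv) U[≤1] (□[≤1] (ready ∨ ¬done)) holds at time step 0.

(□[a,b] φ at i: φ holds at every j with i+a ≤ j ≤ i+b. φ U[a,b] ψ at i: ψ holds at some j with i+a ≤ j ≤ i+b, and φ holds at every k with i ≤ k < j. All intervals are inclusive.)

Need some j in [0,1] with □[≤1] (ready ∨ ¬done), and (¬done ∨ ¬recv) at every k in [0,j-1].
  j=0: □[≤1] (ready ∨ ¬done) holds; no prefix to check → satisfied.

True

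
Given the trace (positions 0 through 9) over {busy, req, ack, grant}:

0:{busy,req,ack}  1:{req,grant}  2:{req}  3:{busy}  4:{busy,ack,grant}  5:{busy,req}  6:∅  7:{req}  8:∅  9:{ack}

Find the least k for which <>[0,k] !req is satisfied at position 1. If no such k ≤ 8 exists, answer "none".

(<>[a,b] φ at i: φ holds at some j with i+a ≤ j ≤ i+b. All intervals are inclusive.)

Scan j = 1,2,… for !req:
  j=1: fails
  j=2: fails
  j=3: holds
First hit at j=3, so smallest k = 3-1 = 2.

2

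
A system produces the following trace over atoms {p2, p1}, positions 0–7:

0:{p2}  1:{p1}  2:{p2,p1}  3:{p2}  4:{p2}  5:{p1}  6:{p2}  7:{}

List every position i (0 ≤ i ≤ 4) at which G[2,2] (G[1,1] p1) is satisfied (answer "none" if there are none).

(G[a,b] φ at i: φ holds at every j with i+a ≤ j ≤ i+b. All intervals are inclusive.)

Evaluate at each i in [0,4]:
  i=0: ✗ (fails at j=2)
  i=1: ✗ (fails at j=3)
  i=2: ✓ (all of [4,4])
  i=3: ✗ (fails at j=5)
  i=4: ✗ (fails at j=6)

2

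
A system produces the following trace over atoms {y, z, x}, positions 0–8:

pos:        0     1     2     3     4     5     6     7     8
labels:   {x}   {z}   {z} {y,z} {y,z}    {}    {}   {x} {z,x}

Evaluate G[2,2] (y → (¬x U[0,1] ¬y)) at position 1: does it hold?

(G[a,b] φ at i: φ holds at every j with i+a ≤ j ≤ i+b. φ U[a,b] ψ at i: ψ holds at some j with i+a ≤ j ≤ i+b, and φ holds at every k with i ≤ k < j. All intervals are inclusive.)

Does not hold

Check (y → (¬x U[0,1] ¬y)) at every j in [3,3]:
  j=3: antecedent true; consequent fails → ✗
Fails at j=3 → formula fails.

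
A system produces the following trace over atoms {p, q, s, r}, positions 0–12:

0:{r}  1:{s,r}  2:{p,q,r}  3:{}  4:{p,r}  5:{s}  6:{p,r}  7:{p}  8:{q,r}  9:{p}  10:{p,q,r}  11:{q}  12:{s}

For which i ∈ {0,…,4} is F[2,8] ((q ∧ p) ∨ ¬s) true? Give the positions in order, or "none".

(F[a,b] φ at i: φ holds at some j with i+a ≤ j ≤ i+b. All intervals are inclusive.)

Evaluate at each i in [0,4]:
  i=0: ✓ (witness j=2)
  i=1: ✓ (witness j=3)
  i=2: ✓ (witness j=4)
  i=3: ✓ (witness j=6)
  i=4: ✓ (witness j=6)

0, 1, 2, 3, 4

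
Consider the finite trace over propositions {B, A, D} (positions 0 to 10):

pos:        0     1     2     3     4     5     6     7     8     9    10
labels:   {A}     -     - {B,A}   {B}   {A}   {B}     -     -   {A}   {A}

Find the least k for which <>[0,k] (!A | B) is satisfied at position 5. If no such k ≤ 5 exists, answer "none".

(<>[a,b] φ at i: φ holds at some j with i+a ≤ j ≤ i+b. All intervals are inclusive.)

1

Scan j = 5,6,… for (!A | B):
  j=5: fails
  j=6: holds
First hit at j=6, so smallest k = 6-5 = 1.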